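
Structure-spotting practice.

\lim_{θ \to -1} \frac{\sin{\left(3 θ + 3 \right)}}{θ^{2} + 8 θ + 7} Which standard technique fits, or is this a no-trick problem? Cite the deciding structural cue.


Verdict: l'Hôpital's rule (0/0) — plug in -1: top and bottom both hit zero, so differentiate each and retry. A local series expansion at the point resolves it as well; the rule is the packaged version of that step.


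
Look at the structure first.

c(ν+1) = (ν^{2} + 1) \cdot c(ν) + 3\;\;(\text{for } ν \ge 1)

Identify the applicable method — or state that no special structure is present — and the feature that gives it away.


Method: a summation factor — one step of memory with a weight ν^{2} + 1 that changes as the index grows — the summation-factor construction is built for this.


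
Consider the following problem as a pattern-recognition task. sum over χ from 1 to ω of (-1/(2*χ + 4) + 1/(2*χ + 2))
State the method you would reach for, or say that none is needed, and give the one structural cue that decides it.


Best approach: telescoping — spot the paired structure — each term adds 1/(2*χ + 2) and subtracts its successor value, which the next term restores: the definition of a telescoping chain.


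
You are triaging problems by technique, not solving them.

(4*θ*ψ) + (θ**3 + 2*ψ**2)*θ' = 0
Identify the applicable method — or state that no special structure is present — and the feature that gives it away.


Verdict: the exact-equation method — 4*θ*ψ and θ**3 + 2*ψ**2 pass the exactness check on the nose, so no integrating factor in ψ or θ is needed at all.


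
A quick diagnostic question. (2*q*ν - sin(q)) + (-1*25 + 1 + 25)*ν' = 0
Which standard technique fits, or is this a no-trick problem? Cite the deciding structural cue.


Method: a linear integrating factor — linear in the unknown with genuine forcing: multiply through by the exponential of the integrated coefficient and the left side closes into one derivative.


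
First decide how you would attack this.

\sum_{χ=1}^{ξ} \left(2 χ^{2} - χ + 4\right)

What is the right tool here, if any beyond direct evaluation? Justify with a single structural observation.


Method: no special technique — Faulhaber territory: sum each constant-multiple power of χ with its closed-form formula, no trick required.


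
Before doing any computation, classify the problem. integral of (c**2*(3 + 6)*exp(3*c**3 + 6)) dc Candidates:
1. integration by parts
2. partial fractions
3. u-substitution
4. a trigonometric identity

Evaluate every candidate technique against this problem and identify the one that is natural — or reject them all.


Method: u-substitution — everything non-trivial happens through the inner expression 3*c**3 + 6, and its derivative accounts for the remaining factor up to a constant, so set u = 3*c**3 + 6.
- integration by parts: a polynomial factor is present, but its partner is not an exp, sine, or cosine of a degree-1 argument, nor a logarithm.
- partial fractions — the expression is not a ratio of polynomials that decomposes further.
- u-substitution — yes, a natural case for it.
- a trigonometric identity — no sine or cosine appears, so there is nothing for a trigonometric identity to act on.


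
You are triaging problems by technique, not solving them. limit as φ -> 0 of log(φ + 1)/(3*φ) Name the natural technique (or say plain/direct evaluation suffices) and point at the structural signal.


Technique: l'Hôpital's rule (0/0) — substituting 0 gives 0 over 0; differentiate top and bottom once and re-evaluate. Expanding numerator and denominator to first order gives the same value — the rule automates exactly that.


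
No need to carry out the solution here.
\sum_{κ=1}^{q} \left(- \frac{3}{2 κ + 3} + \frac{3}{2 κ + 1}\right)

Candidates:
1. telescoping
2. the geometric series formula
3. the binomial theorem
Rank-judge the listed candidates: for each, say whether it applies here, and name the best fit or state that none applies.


Best approach: telescoping — difference-of-shifts structure (each term adds \frac{3}{2 κ + 1}, then subtracts its one-index-advanced value, which the following term adds back) leaves only the first and last pieces standing.
- telescoping — a fit — the right tool for this form.
- the geometric series formula — the ratio of consecutive terms depends on the index.
- the binomial theorem: there is no pair of bases whose matched powers would reassemble into a single binomial power.


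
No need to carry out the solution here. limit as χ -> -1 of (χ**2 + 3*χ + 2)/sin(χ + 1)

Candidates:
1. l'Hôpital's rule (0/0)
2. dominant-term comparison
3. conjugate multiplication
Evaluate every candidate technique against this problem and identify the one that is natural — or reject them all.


Method: l'Hôpital's rule (0/0) — numerator and denominator both vanish at -1 — a genuine 0/0 form, which is exactly when l'Hôpital applies. One could equally expand both pieces locally and compare leading terms; the rule does that in one stroke.
- l'Hôpital's rule (0/0) — a fit — the right tool for this form.
- dominant-term comparison: no dominant-degree comparison decides it.
- conjugate multiplication — there is no infinity-minus-infinity radical difference to rationalize.


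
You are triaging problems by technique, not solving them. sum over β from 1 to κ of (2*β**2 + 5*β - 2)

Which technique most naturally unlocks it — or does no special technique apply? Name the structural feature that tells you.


Method: no special technique — nothing telescopes and nothing is geometric; polynomial terms in β sum term by term.


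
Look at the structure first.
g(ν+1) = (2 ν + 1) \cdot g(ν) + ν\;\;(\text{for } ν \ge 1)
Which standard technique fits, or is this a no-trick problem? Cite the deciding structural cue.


Technique: a summation factor — the coefficient 2 ν + 1 drifts with the index, so no fixed root exists; normalizing by the cumulative product telescopes it.


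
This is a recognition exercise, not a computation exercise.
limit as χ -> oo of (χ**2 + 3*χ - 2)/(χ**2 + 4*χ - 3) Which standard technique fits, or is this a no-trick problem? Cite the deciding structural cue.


Verdict: dominant-term comparison — divide through by the highest power of χ; every lower-order term dies and the dominant terms decide the limit. As a single quotient, the ∞/∞ shape would yield to repeated differentiation as well — the growth comparison gets there in one look.


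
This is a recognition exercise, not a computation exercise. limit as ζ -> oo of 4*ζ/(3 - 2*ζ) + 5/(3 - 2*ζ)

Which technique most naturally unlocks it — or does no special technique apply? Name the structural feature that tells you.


Method: dominant-term comparison — divide through by the highest power of ζ; every lower-order term dies and the dominant terms decide the limit. l'Hôpital's at-infinity variant applies to the expression viewed as a single quotient; the leading-term comparison is the direct route.


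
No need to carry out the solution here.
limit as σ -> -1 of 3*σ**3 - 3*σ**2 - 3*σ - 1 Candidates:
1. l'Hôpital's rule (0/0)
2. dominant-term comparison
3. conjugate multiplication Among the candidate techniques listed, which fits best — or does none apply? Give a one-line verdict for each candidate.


Diagnosis: no special technique — the function is continuous at -1; evaluation is itself the limit, no machinery required.
- l'Hôpital's rule (0/0): evaluation at the point is determinate, so the rule has nothing to repair.
- dominant-term comparison — no dominant-degree comparison decides it.
- conjugate multiplication — the conjugate move applies to radical differences, which this is not.


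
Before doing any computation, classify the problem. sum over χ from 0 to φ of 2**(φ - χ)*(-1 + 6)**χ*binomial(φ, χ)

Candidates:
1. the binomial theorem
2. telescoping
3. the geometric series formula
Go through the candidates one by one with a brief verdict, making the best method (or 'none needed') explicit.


Verdict: the binomial theorem — the summand is term χ of a binomial expansion in (-1 + 6) and 2; the whole sum is a single power.
- the binomial theorem — applies; the problem has the shape this method handles.
- telescoping: as presented, consecutive terms share no shifted copy to cancel against — no rewrite is on display to change that.
- the geometric series formula — no single multiplier carries one term to the next throughout the sum.


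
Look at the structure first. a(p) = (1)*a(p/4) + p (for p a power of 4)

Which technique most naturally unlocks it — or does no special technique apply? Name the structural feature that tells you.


Technique: the master substitution — the argument shrinks by the factor 4, so measure the index on a logarithmic scale and the recursion becomes a shift.


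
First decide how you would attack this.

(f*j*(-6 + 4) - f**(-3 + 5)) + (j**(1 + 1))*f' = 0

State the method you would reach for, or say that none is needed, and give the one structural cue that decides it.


Verdict: the homogeneous substitution — solved for the derivative, the right side is unchanged under scaling j and f together — it depends only on the ratio f/j, so substitute a single ratio variable. A Bernoulli substitution is a fair alternative on this equation directly; the homogeneous reading takes it as given.


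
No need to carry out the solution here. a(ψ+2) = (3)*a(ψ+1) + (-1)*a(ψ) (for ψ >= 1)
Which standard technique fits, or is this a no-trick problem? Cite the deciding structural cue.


Technique: the characteristic-root method — the recurrence is linear and homogeneous with constant coefficients, so the ansatz r^ψ turns it into a polynomial equation for r.


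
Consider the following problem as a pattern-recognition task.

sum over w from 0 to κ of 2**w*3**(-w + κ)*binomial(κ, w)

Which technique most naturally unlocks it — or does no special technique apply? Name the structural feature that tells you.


Technique: the binomial theorem — the summand is term w of a binomial expansion in 2 and 3; the whole sum is a single power.


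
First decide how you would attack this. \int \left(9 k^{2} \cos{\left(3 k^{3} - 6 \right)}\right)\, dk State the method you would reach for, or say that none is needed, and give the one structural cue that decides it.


Best approach: u-substitution — viewed as a product, the integrand is a composition evaluated at 3 k^{3} - 6 times (a constant multiple of) that inner expression's derivative, so u = 3 k^{3} - 6 makes it elementary.


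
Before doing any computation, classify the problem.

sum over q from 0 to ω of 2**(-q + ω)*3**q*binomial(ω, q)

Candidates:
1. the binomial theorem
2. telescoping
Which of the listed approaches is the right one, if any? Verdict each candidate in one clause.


Technique: the binomial theorem — the summand is term q of a binomial expansion in 3 and 2; the whole sum is a single power.
- the binomial theorem: applies; the problem has the shape this method handles.
- telescoping: computed from the summand as displayed, the partial sums build up without the pairwise collapse telescoping exploits.


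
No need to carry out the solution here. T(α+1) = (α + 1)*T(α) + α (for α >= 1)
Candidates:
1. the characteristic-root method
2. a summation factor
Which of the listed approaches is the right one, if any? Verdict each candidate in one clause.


Diagnosis: a summation factor — normalize by the running product of α + 1: the left side becomes a difference, and differences sum.
- the characteristic-root method — the coefficients vary with the index, breaking the constant-coefficient structure the method needs.
- a summation factor: yes, a natural case for it.


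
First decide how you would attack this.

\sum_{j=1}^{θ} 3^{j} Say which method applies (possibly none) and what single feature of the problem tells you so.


Method: the geometric series formula — consecutive terms stand in a fixed index-free ratio — the geometric sum formula closes it.


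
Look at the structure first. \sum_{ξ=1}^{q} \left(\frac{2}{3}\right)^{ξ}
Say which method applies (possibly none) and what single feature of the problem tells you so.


Best approach: the geometric series formula — each summand is the previous one scaled by \frac{2}{3}; that constant multiplier is itself the geometric structure.


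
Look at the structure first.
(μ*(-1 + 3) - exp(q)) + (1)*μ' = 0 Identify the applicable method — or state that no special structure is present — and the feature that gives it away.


Best approach: a linear integrating factor — linear in the unknown with genuine forcing: multiply through by the exponential of the integrated coefficient and the left side closes into one derivative.


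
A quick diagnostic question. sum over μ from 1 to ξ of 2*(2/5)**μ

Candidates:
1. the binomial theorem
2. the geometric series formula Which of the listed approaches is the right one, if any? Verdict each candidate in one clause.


Diagnosis: the geometric series formula — consecutive terms stand in a fixed index-free ratio — the geometric sum formula closes it.
- the binomial theorem: the summand does not match any term pattern of an expanded binomial power.
- the geometric series formula — yes — fits the structure here.


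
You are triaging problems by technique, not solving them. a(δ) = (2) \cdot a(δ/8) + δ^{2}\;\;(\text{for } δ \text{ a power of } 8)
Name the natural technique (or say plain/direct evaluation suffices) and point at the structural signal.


Diagnosis: the master substitution — treat m = log base 8 of δ as the new clock: one recursion step advances m by one while δ scales by 8.


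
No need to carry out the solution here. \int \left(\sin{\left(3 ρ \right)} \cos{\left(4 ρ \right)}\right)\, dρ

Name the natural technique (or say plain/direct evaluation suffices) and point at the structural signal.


Best approach: a trigonometric identity — two sinusoids at different rates multiply in \sin{\left(3 ρ \right)} \cos{\left(4 ρ \right)}; the product-to-sum identity uncouples them.


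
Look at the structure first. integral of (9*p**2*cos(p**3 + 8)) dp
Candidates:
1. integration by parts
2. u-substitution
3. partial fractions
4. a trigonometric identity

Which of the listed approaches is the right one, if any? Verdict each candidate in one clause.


Best approach: u-substitution — gathered as a product, the integrand carries the factor 9*p**2 — up to a constant, the derivative of the inner expression p**3 + 8 — so u = p**3 + 8 collapses the integral.
- integration by parts — a polynomial factor is present, but its partner is not an exp, sine, or cosine of a degree-1 argument, nor a logarithm.
- u-substitution: yes, a natural case for it.
- partial fractions — there is no rational-function structure to decompose.
- a trigonometric identity — the trigonometric factor has no even power to reduce and no cross-frequency product to convert — the standard power-reduction and product-to-sum identities do not engage it.


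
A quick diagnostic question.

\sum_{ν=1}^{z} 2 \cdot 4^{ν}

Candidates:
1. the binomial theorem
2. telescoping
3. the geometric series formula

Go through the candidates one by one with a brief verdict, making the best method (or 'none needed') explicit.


Technique: the geometric series formula — term-over-term division gives 4 every time — index-free ratio, geometric sum formula applies.
- the binomial theorem — the terms do not reassemble into a binomial power.
- telescoping — as presented, consecutive terms share no shifted copy to cancel against — no rewrite is on display to change that.
- the geometric series formula — yes — fits the structure here.


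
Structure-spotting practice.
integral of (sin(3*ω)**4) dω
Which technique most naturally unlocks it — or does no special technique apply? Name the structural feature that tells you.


Diagnosis: a trigonometric identity — the exponent on sin(3*ω)**4 is even — the power-reduction identity is the standard preprocessing step.


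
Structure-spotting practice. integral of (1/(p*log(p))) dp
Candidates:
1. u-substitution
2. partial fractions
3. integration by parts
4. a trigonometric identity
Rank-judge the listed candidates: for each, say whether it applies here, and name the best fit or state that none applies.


Method: u-substitution — structure check: outer function, inner expression log(p), inner derivative as a factor — the classic u = log(p) pattern.
- u-substitution: yes — fits the structure here.
- partial fractions: there is no rational-function structure to decompose.
- integration by parts — there is no nonconstant-polynomial-times-kernel split with an exp, sine, cosine (degree-1 argument), or logarithm partner.
- a trigonometric identity: with no trigonometric functions present, identity rewriting has no target.


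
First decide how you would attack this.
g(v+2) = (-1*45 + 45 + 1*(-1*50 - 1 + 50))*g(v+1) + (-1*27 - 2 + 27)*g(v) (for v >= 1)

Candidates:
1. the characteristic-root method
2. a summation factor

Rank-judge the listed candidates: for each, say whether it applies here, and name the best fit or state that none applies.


Technique: the characteristic-root method — linear, homogeneous, constant coefficients: solutions of the form r^v exist — find the roots of the characteristic polynomial.
- the characteristic-root method: yes — fits the structure here.
- a summation factor — a summation factor telescopes one-step recursions; this one carries higher-order memory.


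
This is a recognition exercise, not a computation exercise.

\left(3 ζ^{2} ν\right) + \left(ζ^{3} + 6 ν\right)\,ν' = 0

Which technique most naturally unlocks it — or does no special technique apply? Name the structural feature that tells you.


Verdict: the exact-equation method — 3 ζ^{2} ν and ζ^{3} + 6 ν pass the exactness check on the nose, so no integrating factor in ζ or ν is needed at all.


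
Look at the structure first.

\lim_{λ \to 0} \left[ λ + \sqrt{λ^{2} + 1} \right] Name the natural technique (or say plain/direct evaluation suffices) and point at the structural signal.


Diagnosis: no special technique — no vanishing denominator and no indeterminate clash at the point — evaluation is immediate.


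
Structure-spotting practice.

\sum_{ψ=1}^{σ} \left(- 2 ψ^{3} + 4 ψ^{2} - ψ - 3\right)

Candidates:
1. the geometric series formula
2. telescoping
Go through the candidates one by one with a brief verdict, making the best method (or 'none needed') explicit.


Best approach: no special technique — with only polynomial terms in ψ present, the classical sum-of-powers identities are all you need.
- the geometric series formula — there is no constant term-to-term ratio.
- telescoping — writing out consecutive terms as given produces no pairwise cancellation.


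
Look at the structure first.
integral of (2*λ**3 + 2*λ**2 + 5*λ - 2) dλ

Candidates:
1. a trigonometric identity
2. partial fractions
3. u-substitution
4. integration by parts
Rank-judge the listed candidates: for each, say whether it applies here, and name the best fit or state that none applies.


Technique: no special technique — scan for structure and find none: constant multiples of powers of λ, integrate directly.
- a trigonometric identity: with no trigonometric functions present, identity rewriting has no target.
- partial fractions — the expression is not a ratio of polynomials that decomposes further.
- u-substitution — any workable substitution here is cosmetic — the integrand is already in directly integrable form.
- integration by parts — parts would only shuffle a directly integrable integrand.


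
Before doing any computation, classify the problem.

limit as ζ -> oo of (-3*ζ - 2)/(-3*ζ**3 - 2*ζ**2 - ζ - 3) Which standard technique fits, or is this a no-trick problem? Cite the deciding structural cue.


Diagnosis: dominant-term comparison — divide through by the highest power of ζ; every lower-order term dies and the dominant terms decide the limit. Differentiating the expression as a single quotient would eventually settle it as well; matching dominant growth settles it immediately.


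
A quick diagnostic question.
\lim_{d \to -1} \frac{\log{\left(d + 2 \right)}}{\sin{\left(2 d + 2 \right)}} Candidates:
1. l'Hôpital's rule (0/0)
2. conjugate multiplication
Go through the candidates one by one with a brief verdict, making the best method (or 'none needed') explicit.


Verdict: l'Hôpital's rule (0/0) — both numerator and denominator vanish at -1: the genuine 0/0 indeterminate that l'Hôpital exists for. The standard small-argument limits would also carry it; the rule is the systematic route.
- l'Hôpital's rule (0/0): applicable, and directly so.
- conjugate multiplication — no difference of divergent radicals appears, so rationalizing has nothing to cancel.


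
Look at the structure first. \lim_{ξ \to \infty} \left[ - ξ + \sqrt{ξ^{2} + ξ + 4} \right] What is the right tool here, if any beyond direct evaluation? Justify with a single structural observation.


Method: conjugate multiplication — divergence minus divergence hides a finite answer — expose it by pairing \sqrt{ξ^{2} + ξ + 4} - ξ with its conjugate.


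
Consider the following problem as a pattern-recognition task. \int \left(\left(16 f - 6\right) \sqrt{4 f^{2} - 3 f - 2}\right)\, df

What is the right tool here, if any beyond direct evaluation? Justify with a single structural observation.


Method: u-substitution — gathered as a product, the integrand carries the factor 16 f - 6 — up to a constant, the derivative of the inner expression 4 f^{2} - 3 f - 2 — so u = 4 f^{2} - 3 f - 2 collapses the integral.


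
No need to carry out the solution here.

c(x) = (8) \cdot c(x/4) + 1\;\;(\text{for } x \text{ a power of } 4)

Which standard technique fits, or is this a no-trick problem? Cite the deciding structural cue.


Diagnosis: the master substitution — the argument contracts 4-fold per step: reindex x exponentially and solve the linear recurrence in the new index.


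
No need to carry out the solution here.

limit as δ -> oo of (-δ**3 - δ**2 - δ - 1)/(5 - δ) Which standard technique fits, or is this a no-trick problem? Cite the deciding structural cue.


Verdict: dominant-term comparison — divide through by the highest power of δ; every lower-order term dies and the dominant terms decide the limit. l'Hôpital's at-infinity variant applies to the expression viewed as a single quotient; the leading-term comparison is the direct route.


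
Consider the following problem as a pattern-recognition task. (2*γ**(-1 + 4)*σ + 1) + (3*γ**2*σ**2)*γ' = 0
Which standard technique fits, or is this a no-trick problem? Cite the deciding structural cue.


Technique: the exact-equation method — checking ∂/∂γ of (2*γ**(-1 + 4)*σ + 1) against ∂/∂σ of 3*γ**2*σ**2: they match — the equation is exact as it stands.


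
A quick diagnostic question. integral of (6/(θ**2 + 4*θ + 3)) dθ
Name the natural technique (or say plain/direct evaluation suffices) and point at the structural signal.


Technique: partial fractions — the factorization of θ**2 + 4*θ + 3 is the whole battle; after it, each term is a table integral.


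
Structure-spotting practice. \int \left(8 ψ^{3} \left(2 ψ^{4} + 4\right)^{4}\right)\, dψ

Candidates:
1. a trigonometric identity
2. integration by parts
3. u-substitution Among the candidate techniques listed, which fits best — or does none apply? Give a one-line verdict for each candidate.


Method: u-substitution — a chain-rule shadow: 8 ψ^{3} alongside a function of 2 ψ^{4} + 4 means u = 2 ψ^{4} + 4 unwinds the composition in one step. Expanding everything out would also get there; the substitution is the systematic route.
- a trigonometric identity: there is no trigonometric structure at all — the integrand carries no sine or cosine to rewrite.
- integration by parts — parts would only shuffle a directly integrable integrand.
- u-substitution: yes, a natural case for it.


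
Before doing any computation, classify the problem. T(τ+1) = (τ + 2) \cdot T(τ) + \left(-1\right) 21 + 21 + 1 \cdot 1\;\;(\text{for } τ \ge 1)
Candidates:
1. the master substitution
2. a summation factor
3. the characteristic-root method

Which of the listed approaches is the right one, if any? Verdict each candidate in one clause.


Best approach: a summation factor — with the index-dependent coefficient τ + 2, dividing by the cumulative product turns the left side into a pure difference.
- the master substitution — the recursion shifts the index rather than dividing it.
- a summation factor — applicable, and directly so.
- the characteristic-root method — an index-dependent weight blocks the pure exponential ansatz.


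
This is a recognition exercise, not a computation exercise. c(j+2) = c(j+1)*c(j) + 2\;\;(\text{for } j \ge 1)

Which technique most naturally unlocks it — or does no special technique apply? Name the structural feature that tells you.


Best approach: no special technique — the recurrence is nonlinear in the sequence values; study it directly, no linear machinery applies.


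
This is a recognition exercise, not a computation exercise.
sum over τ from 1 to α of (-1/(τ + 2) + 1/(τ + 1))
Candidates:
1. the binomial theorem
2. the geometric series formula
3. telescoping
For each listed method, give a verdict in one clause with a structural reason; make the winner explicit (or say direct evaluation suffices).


Best approach: telescoping — this sum is a zipper: each term contributes 1/(τ + 1) and removes the next index's value, which the following term puts back, closing term by term.
- the binomial theorem — no binomial coefficients pair up with complementary powers here.
- the geometric series formula — there is no constant term-to-term ratio.
- telescoping — yes — fits the structure here.


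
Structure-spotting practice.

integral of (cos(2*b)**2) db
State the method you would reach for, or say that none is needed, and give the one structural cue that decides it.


Method: a trigonometric identity — an even power like cos(2*b)**2 flattens under the half-angle identity into first-degree cosines you can integrate directly.


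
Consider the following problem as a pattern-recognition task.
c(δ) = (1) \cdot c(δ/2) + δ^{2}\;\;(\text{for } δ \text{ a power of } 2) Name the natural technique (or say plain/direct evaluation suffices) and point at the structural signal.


Method: the master substitution — treat m = log base 2 of δ as the new clock: one recursion step advances m by one while δ scales by 2.


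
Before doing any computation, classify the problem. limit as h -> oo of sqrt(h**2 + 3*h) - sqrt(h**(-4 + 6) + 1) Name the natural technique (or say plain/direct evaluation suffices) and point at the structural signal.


Best approach: conjugate multiplication — the ∞ − ∞ radical form is the exact trigger for the conjugate maneuver.


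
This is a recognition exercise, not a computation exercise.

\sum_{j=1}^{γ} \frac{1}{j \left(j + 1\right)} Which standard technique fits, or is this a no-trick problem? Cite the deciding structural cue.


Best approach: telescoping — \frac{1}{j \left(j + 1\right)} hides a difference of shifted reciprocals — decompose it and the middle of the sum vanishes.


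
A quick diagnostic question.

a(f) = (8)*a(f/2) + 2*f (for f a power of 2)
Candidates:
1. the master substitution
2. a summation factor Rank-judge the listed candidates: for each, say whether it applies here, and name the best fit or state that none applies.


Verdict: the master substitution — treat m = log base 2 of f as the new clock: one recursion step advances m by one while f scales by 2.
- the master substitution: applies; the problem has the shape this method handles.
- a summation factor: a divided-index call is outside the fixed-shift first-order family a summation factor normalizes.


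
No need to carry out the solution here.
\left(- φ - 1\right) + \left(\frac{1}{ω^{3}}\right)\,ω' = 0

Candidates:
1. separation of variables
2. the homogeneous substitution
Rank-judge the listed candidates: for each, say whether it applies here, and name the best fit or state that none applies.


Technique: separation of variables — separating collects all ω-dependence with the derivative and leaves all φ-dependence opposite: variables separate.
- separation of variables: yes, a natural case for it.
- the homogeneous substitution: the slope does not depend on the ratio of the variables alone.


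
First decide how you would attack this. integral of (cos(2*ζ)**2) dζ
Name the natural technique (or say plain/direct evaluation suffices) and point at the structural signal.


Best approach: a trigonometric identity — cos(2*ζ)**2 is the textbook power-reduction case — identities first, antiderivatives second.


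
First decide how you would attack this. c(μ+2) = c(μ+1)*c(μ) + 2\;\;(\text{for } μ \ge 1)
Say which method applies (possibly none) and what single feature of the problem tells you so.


Verdict: no special technique — the map from one term to the next is curved, not linear, so linear closed-form machinery does not attach.


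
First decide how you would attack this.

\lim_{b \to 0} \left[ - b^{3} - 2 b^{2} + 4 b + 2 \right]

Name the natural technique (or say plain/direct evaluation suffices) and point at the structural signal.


Verdict: no special technique — no zero denominators, no indeterminate clash at 0 — substitute and read off the value.


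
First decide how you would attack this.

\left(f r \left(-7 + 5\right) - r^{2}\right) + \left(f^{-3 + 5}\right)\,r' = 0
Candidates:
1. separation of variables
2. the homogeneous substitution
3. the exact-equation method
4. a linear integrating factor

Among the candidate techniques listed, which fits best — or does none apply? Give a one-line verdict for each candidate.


Technique: the homogeneous substitution — scaling f and r together leaves the slope fixed — it depends only on r/f, so substitute the ratio. A Bernoulli substitution is a fair alternative on this equation directly; the homogeneous reading takes it as given.
- separation of variables — the two dependences do not factor apart.
- the homogeneous substitution: applicable, and directly so.
- the exact-equation method — the mixed partial derivatives differ, so the left side is not a total differential.
- a linear integrating factor — the unknown enters nonlinearly (through a power, a denominator, or a transcendental function), which the linear integrating-factor recipe cannot absorb as-is — any repair would come from a preliminary substitution, not the factor.


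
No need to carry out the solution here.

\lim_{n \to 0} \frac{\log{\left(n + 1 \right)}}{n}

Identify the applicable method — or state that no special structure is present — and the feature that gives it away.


Method: l'Hôpital's rule (0/0) — numerator and denominator both vanish at 0 — a genuine 0/0 form, which is exactly when l'Hôpital applies. A local series expansion at the point resolves it as well; the rule is the packaged version of that step.


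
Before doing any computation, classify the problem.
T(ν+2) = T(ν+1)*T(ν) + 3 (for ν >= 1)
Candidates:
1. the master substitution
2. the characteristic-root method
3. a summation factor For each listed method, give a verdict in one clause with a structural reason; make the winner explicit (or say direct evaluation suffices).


Technique: no special technique — no ansatz, no master substitution, no summation factor survives the nonlinearity here.
- the master substitution — there is no divide-the-index recursive argument.
- the characteristic-root method — the recursion is nonlinear in the sequence values, so no linear-modes ansatz applies.
- a summation factor: the recursion is nonlinear — outside the first-order linear family a summation factor addresses.


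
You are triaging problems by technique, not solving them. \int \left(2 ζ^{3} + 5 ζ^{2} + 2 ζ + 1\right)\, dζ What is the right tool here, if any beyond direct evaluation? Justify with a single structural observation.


Diagnosis: no special technique — scan for structure and find none: constant multiples of powers of ζ, integrate directly.


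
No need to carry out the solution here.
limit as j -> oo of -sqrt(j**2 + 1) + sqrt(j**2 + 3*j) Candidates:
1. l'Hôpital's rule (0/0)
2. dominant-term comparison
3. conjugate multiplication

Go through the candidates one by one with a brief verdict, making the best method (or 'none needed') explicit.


Best approach: conjugate multiplication — neither sqrt(j**2 + 3*j) nor sqrt(j**2 + 1) converges alone, so rewrite their difference as a conjugate-rationalized quotient first.
- l'Hôpital's rule (0/0) — no quotient structure at all: the clash is ∞ minus ∞, which rationalizing converts into a tractable ratio.
- dominant-term comparison — this is not a rational comparison of growth rates at infinity.
- conjugate multiplication: applies; the problem has the shape this method handles.


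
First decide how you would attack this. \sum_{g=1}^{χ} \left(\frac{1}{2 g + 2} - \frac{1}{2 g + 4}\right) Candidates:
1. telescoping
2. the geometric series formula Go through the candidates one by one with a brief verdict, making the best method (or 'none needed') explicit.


Best approach: telescoping — each term adds \frac{1}{2 g + 2} and subtracts the same expression advanced one index; that subtracted piece cancels against the next term's added copy — only the boundary terms survive.
- telescoping: yes, a natural case for it.
- the geometric series formula — the term-to-term ratio drifts with the index — the one thing the geometric formula cannot absorb.


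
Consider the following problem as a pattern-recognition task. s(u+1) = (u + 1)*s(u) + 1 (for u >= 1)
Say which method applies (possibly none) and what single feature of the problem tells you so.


Method: a summation factor — first-order linear but the coefficient u + 1 moves with the index — divide by the cumulative product and telescope.


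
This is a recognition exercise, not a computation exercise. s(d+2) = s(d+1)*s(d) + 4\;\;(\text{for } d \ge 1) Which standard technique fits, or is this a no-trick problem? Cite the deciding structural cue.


Method: no special technique — once the recursion is nonlinear, characteristic roots, master substitutions, and summation factors are all off the table.


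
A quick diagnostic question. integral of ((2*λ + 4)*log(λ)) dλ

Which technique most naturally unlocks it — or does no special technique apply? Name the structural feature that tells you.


Verdict: integration by parts — the presence of log(λ) against a polynomial factor is the standard differentiate-the-log setup.


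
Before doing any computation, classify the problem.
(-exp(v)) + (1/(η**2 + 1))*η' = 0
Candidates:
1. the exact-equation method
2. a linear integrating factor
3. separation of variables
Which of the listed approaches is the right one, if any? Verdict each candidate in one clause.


Technique: separation of variables — the derivative equals a pure function of v (namely exp(v)) times a pure function of η (namely η**2 + 1); divide and integrate each side.
- the exact-equation method — the cross-partial test holds only vacuously — each coefficient lives in its own variable, so the exactness machinery reads no structure the split form does not already show.
- a linear integrating factor: the unknown enters nonlinearly (through a power, a denominator, or a transcendental function), which the linear integrating-factor recipe cannot absorb as-is — any repair would come from a preliminary substitution, not the factor.
- separation of variables: yes, a natural case for it.


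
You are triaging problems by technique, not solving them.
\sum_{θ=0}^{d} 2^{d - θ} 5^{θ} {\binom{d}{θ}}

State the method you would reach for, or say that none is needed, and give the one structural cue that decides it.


Diagnosis: the binomial theorem — {\binom{d}{θ}} weighting matched powers of 5 and 2 is the expanded form of (5 + 2)^d — fold it back up.


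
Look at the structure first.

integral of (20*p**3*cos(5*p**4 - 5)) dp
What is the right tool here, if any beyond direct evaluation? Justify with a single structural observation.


Verdict: u-substitution — gathered as a product, the integrand carries the factor 20*p**3 — up to a constant, the derivative of the inner expression 5*p**4 - 5 — so u = 5*p**4 - 5 collapses the integral.


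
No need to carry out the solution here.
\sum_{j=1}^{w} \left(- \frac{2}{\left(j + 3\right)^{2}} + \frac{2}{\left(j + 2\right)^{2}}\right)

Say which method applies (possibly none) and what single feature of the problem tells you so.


Diagnosis: telescoping — this sum is a zipper: each term contributes \frac{2}{\left(j + 2\right)^{2}} and removes the next index's value, which the following term puts back, closing term by term.


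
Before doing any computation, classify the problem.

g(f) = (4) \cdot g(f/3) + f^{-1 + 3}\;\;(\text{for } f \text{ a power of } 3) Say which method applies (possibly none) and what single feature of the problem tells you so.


Diagnosis: the master substitution — the argument shrinks by the factor 3, so measure the index on a logarithmic scale and the recursion becomes a shift.


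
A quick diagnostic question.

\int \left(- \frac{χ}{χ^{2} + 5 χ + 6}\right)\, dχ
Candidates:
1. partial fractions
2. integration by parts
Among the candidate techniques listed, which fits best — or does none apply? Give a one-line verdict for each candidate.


Verdict: partial fractions — the denominator χ^{2} + 5 χ + 6 factors, so the quotient decomposes into elementary partial fractions term by term.
- partial fractions — applicable, and directly so.
- integration by parts — the nonconstant-polynomial-times-standard-kernel pattern (an exp, sine, cosine, or logarithm partner) is absent.


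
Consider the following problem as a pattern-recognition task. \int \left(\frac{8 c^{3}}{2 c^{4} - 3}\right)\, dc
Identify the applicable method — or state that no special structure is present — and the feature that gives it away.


Verdict: u-substitution — spotting that 8 c^{3} is a constant multiple of the derivative of 2 c^{4} - 3 is the key observation — substitute u = 2 c^{4} - 3 and the integral becomes one-dimensional in u.


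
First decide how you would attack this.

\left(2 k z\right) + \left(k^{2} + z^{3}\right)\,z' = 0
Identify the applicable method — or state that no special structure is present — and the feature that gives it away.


Technique: the exact-equation method — d/dz of 2 k z equals d/dk of k^{2} + z^{3}: the form is a total differential of one potential — integrate it exactly.


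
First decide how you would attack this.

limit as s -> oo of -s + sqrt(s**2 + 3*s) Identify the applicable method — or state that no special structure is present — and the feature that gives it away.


Best approach: conjugate multiplication — infinity minus infinity with a radical in play — multiply by the conjugate so the divergences of sqrt(s**2 + 3*s) and s annihilate.


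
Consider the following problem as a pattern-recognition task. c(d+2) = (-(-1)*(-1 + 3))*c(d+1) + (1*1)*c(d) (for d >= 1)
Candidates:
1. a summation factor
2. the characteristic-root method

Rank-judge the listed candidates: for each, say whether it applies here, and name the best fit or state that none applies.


Technique: the characteristic-root method — the recurrence is linear and homogeneous with constant coefficients, so the ansatz r^d turns it into a polynomial equation for r.
- a summation factor — a summation factor telescopes one-step recursions; this one carries higher-order memory.
- the characteristic-root method: applies; the problem has the shape this method handles.
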